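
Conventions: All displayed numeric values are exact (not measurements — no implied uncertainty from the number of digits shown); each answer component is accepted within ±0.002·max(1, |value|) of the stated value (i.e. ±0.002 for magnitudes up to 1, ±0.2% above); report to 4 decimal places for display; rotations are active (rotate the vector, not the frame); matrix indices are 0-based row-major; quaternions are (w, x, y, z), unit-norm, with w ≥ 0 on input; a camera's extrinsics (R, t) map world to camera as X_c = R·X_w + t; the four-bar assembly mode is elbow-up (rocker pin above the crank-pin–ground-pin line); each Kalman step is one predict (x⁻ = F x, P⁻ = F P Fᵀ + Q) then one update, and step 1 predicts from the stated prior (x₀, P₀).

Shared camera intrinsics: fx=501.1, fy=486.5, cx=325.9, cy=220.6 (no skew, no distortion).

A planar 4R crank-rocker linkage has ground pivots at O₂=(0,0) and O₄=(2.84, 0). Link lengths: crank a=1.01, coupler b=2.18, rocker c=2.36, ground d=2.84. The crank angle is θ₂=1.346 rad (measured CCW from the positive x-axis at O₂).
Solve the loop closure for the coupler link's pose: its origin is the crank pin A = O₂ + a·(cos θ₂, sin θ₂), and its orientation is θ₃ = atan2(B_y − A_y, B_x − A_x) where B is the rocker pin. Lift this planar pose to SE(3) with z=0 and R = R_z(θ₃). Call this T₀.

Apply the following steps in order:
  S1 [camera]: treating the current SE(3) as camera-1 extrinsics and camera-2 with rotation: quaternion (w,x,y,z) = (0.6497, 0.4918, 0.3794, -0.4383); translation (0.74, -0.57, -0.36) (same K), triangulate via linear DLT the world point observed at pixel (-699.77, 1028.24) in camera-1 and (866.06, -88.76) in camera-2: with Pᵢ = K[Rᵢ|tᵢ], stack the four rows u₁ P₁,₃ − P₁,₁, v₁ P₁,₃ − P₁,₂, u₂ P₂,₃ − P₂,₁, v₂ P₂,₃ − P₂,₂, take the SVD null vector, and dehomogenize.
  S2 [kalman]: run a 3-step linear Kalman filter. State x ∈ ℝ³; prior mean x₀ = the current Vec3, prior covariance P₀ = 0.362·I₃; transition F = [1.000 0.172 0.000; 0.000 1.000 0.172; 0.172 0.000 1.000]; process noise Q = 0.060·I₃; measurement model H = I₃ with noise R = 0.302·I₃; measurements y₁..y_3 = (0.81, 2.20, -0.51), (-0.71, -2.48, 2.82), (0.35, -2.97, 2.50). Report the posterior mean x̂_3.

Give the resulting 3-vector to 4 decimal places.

source (fourbar_fk): coupler pose = R=[0.8256 -0.5643 0.0000; 0.5643 0.8256 0.0000; 0.0000 0.0000 1.0000], t=(0.2251, 0.9846, 0.0000)
after S1 (triangulate): (-1.3057, 1.2066, 0.7493)
after S2 (kf_track): (-0.0456, -0.9644, 1.4831)

result = (-0.0456, -0.9644, 1.4831)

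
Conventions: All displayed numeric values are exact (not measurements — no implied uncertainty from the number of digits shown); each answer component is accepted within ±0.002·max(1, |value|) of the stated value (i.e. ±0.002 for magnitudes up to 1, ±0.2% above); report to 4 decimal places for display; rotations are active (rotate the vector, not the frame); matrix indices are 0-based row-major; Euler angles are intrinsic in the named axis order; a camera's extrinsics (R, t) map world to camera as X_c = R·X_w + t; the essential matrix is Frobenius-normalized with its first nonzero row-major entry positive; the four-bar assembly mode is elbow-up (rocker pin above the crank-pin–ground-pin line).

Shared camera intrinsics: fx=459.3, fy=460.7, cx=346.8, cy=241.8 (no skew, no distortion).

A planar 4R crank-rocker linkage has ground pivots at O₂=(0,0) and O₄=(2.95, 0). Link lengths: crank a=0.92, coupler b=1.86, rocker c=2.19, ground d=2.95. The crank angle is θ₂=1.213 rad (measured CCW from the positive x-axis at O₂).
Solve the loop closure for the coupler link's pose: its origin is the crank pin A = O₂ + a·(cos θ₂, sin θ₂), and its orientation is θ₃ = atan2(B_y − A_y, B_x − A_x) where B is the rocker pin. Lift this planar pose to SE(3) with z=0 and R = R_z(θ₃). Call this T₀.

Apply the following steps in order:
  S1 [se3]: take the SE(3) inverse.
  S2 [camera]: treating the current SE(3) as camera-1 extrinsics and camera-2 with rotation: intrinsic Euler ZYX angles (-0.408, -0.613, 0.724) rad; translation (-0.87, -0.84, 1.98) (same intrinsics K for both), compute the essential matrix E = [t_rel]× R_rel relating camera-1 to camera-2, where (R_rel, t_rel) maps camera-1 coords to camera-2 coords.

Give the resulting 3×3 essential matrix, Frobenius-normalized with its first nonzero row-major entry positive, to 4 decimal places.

source (fourbar_fk): coupler pose = R=[0.8290 -0.5592 0.0000; 0.5592 0.8290 0.0000; 0.0000 0.0000 1.0000], t=(0.3222, 0.8617, 0.0000)
after S1 (invert_se3): R=[0.8290 0.5592 0.0000; -0.5592 0.8290 0.0000; 0.0000 0.0000 1.0000], t=(-0.7490, -0.5342, 0.0000)
after S2 (essential): [0.1814 0.6061 -0.2631; -0.5411 0.2942 0.3425; 0.0008 0.1798 -0.0385]

matrix = [0.1814 0.6061 -0.2631; -0.5411 0.2942 0.3425; 0.0008 0.1798 -0.0385]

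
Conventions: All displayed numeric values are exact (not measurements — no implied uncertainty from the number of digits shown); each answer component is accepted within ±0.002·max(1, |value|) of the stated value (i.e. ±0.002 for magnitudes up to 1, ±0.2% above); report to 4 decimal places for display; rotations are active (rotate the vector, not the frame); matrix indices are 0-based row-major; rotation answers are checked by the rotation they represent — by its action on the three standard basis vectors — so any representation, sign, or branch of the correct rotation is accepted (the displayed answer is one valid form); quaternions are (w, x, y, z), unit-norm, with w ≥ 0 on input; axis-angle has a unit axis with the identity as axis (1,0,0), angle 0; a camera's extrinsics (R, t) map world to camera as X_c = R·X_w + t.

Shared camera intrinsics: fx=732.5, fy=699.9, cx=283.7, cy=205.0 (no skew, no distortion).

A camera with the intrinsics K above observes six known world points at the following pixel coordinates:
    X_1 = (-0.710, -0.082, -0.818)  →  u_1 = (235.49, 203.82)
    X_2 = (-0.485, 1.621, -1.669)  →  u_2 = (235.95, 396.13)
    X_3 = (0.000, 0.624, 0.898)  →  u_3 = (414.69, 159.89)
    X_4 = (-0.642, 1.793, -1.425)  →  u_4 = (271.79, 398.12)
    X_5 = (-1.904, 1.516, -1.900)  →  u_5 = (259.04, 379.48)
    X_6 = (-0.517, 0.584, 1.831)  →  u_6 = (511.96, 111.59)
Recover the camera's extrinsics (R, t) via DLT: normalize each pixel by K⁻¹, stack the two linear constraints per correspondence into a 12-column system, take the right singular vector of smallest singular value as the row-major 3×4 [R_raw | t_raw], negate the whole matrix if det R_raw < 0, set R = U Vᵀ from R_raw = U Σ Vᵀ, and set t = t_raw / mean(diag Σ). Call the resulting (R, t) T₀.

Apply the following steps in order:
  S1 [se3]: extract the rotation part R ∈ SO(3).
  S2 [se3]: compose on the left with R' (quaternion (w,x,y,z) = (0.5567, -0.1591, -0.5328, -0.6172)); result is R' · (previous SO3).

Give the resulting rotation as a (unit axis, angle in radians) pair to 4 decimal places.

source (pnp_recover): camera pose = R=[-0.2872 0.4744 0.8321; -0.1140 0.8456 -0.5215; -0.9511 -0.2446 -0.1888], t=(0.0400, -0.4500, 6.3810)
after S1 (rot_of_se3): [-0.2872 0.4744 0.8321; -0.1140 0.8456 -0.5215; -0.9511 -0.2446 -0.1888]
after S2 (compose_so3): [0.3744 0.6651 -0.6461; -0.6667 -0.2912 -0.6861; -0.6445 0.6876 0.3344]

rotation (axis_angle) = ((0.7180, -0.0008, -0.6961), 1.8663)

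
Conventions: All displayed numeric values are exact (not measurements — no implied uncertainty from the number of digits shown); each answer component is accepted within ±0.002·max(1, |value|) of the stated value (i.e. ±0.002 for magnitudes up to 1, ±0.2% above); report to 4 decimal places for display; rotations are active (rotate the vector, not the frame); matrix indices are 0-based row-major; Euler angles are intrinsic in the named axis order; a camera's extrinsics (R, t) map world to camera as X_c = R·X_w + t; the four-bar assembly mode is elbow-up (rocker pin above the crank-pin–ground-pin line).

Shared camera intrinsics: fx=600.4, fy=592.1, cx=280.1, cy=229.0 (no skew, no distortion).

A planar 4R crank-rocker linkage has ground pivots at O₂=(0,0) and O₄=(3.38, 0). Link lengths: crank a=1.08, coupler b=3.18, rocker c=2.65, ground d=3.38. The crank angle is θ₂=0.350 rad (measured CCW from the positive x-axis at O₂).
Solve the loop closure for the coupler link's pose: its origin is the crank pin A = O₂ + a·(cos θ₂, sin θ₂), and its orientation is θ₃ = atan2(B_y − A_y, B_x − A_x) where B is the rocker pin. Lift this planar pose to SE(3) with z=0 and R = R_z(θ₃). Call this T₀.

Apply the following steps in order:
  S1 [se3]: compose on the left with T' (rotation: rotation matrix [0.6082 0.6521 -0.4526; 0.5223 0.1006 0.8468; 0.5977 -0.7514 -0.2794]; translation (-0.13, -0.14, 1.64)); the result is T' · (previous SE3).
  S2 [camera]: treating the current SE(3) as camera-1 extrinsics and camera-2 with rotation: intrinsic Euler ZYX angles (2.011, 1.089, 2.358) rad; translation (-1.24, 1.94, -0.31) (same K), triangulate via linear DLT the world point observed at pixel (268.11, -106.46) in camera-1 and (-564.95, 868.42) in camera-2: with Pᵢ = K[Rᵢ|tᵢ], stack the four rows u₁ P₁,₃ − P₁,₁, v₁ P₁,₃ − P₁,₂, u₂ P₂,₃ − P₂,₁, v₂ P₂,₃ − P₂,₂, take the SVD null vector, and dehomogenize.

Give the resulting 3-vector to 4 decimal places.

result = (-1.5725, 0.0183, -1.3755)

source (fourbar_fk): coupler pose = R=[0.6985 -0.7156 0.0000; 0.7156 0.6985 0.0000; 0.0000 0.0000 1.0000], t=(1.0145, 0.3703, 0.0000)
after S1 (compose_se3): R=[0.8915 0.0202 -0.4526; 0.4368 -0.3035 0.8468; -0.1203 -0.9526 -0.2794], t=(0.7285, 0.4271, 1.9681)
after S2 (triangulate): (-1.5725, 0.0183, -1.3755)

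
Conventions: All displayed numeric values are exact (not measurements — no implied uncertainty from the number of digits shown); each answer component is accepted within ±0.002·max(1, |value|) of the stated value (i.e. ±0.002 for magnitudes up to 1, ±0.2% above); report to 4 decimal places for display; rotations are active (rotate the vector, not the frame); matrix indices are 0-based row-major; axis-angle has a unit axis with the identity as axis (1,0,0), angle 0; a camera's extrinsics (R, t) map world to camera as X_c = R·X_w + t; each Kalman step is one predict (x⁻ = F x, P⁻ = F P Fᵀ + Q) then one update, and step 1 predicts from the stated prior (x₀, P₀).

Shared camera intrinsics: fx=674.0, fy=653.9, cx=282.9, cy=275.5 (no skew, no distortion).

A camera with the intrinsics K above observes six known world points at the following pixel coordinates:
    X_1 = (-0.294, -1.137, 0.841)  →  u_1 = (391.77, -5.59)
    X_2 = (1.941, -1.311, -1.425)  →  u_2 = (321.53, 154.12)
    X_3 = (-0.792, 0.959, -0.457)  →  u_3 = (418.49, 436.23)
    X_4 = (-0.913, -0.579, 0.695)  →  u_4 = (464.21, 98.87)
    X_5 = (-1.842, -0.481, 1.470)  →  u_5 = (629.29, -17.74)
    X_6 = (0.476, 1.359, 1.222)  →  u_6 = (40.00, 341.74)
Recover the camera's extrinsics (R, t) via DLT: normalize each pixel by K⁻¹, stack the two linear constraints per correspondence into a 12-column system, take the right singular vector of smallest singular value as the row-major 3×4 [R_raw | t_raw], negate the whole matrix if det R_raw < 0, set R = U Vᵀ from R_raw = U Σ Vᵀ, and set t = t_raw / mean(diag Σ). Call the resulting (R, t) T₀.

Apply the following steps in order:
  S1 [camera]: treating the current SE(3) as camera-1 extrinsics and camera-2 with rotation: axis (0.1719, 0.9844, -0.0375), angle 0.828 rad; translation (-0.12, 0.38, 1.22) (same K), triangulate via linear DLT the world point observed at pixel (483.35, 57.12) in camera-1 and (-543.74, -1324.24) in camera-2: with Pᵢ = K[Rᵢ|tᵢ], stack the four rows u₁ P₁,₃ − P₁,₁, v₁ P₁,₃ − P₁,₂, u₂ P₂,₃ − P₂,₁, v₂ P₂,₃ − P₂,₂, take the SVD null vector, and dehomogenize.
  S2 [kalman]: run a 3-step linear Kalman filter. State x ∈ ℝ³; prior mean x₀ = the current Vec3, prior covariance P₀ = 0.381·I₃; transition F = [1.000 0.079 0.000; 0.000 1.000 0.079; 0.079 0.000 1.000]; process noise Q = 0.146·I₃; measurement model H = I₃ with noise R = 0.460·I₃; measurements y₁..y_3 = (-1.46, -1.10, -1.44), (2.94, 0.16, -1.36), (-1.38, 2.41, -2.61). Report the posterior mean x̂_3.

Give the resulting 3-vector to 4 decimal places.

source (pnp_recover): camera pose = R=[-0.6996 -0.4287 -0.5717; -0.2122 0.8886 -0.4066; 0.6823 -0.1631 -0.7126], t=(0.3699, -0.2600, 4.2200)
after S1 (triangulate): (0.0447, -1.8533, -0.6141)
after S2 (kf_track): (-0.1217, 0.5375, -1.7307)

result = (-0.1217, 0.5375, -1.7307)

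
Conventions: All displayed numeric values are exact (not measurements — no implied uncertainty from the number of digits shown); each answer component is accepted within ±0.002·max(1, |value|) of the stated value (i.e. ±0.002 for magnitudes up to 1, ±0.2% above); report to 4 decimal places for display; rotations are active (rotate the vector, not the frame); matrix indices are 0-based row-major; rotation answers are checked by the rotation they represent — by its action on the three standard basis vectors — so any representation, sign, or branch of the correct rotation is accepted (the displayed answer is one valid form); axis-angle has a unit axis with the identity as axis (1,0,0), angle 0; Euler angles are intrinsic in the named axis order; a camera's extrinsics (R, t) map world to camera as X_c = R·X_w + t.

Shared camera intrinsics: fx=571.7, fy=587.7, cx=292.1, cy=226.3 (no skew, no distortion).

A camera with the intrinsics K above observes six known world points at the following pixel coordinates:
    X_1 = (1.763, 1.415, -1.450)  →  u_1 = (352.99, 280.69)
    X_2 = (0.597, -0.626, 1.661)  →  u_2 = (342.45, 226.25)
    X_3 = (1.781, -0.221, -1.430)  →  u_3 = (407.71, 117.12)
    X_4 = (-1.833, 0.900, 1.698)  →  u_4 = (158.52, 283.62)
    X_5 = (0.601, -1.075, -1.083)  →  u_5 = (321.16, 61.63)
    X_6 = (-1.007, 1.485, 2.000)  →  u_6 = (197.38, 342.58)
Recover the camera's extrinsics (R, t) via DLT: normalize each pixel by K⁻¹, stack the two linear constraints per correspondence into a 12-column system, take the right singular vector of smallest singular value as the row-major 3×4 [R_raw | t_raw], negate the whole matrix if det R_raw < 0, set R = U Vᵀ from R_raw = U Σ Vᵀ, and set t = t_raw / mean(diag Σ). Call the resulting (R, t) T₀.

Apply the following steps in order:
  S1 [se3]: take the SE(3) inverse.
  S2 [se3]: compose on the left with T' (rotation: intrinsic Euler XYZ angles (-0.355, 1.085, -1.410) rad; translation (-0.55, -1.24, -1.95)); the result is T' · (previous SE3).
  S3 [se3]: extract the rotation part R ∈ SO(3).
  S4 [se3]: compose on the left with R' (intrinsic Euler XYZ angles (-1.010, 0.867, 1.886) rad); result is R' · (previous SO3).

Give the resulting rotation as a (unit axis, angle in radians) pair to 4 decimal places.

source (pnp_recover): camera pose = R=[0.9193 -0.3338 0.2086; 0.1951 0.8465 0.4953; -0.3419 -0.4146 0.8433], t=(-0.3700, -0.4099, 6.8799)
after S1 (invert_se3): R=[0.9193 0.1951 -0.3419; -0.3338 0.8465 -0.4146; 0.2086 0.4953 0.8433], t=(2.7723, 3.0760, -5.5218)
after S2 (compose_se3): R=[0.0993 0.8427 0.5291; -0.8110 -0.2395 0.5337; 0.5765 -0.4821 0.6597], t=(-3.8080, -5.3100, -6.4731)
after S3 (rot_of_se3): [0.0993 0.8427 0.5291; -0.8110 -0.2395 0.5337; 0.5765 -0.4821 0.6597]
after S4 (compose_so3): [0.9186 -0.3893 0.0685; 0.0219 0.2231 0.9746; -0.3946 -0.8937 0.2134]

rotation (axis_angle) = ((-0.9492, 0.2353, 0.2089), 1.3923)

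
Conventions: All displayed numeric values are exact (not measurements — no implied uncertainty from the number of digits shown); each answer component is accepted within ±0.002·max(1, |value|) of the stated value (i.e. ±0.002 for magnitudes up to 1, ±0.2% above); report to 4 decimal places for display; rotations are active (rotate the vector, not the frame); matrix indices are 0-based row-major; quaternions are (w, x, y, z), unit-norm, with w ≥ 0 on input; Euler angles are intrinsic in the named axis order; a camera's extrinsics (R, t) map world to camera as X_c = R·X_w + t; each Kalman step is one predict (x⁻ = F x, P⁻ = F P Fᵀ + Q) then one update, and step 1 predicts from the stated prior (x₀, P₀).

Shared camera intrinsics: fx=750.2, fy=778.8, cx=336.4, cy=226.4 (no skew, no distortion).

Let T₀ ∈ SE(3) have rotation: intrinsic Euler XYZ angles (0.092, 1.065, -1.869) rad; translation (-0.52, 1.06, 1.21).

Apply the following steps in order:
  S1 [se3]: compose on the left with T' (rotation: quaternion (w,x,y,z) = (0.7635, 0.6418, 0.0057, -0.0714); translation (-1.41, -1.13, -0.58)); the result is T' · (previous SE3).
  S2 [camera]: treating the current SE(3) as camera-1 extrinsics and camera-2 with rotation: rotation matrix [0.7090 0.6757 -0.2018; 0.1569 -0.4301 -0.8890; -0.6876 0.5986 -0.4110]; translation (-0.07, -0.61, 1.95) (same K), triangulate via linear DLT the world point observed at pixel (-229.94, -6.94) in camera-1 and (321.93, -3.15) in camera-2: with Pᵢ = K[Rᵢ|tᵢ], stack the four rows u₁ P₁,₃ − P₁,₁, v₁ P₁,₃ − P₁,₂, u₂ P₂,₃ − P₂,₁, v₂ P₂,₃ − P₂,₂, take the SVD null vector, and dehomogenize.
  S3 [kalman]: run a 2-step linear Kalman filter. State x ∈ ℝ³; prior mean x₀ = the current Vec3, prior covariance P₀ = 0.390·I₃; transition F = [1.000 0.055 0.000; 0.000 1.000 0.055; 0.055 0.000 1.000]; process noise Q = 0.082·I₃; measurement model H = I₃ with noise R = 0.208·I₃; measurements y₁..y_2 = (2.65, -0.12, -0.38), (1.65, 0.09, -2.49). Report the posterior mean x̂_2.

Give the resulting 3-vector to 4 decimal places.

result = (1.5237, 0.1912, -1.4336)

after S1 (compose_se3): R=[-0.2683 0.5046 0.8206; -0.3123 0.7603 -0.5696; -0.9113 -0.4091 -0.0464], t=(-1.9017, -2.0880, 0.7233)
after S2 (triangulate): (-1.3966, 1.3649, -0.3144)
after S3 (kf_track): (1.5237, 0.1912, -1.4336)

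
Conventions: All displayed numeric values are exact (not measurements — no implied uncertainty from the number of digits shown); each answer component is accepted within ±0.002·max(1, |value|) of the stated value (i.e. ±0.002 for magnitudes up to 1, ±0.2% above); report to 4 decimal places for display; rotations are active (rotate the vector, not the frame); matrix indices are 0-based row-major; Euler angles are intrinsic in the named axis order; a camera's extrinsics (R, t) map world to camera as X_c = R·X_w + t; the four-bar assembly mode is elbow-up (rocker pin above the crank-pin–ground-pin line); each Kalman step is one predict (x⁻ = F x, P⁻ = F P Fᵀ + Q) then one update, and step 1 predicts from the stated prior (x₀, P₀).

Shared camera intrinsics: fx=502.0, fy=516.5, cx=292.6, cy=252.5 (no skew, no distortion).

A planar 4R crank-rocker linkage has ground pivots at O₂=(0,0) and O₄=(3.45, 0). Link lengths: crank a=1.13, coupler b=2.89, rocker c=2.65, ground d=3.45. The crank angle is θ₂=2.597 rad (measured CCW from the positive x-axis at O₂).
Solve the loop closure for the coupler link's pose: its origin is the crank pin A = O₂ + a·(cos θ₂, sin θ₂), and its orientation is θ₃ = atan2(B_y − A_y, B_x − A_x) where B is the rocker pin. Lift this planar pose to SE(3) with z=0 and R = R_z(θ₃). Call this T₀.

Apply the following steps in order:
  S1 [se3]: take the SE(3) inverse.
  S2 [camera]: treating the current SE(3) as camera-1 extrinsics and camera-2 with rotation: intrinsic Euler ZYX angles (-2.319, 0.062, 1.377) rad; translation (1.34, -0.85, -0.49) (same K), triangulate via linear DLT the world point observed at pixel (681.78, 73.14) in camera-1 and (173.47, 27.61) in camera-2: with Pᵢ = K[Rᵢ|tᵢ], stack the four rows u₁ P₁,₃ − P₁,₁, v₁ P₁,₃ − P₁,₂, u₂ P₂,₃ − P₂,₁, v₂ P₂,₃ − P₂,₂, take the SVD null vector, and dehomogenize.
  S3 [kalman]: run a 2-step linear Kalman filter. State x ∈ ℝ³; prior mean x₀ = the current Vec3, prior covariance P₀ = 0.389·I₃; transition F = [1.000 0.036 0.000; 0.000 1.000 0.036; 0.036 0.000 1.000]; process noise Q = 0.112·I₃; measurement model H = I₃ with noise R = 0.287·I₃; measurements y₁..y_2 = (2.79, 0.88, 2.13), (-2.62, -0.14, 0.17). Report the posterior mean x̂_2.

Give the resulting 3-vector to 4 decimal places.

source (fourbar_fk): coupler pose = R=[0.8900 -0.4559 0.0000; 0.4559 0.8900 0.0000; 0.0000 0.0000 1.0000], t=(-0.9665, 0.5854, 0.0000)
after S1 (invert_se3): R=[0.8900 0.4559 0.0000; -0.4559 0.8900 0.0000; 0.0000 0.0000 1.0000], t=(0.5934, -0.9617, 0.0000)
after S2 (triangulate): (0.4448, 0.6592, 1.6637)
after S3 (kf_track): (-0.3715, 0.3325, 1.0587)

result = (-0.3715, 0.3325, 1.0587)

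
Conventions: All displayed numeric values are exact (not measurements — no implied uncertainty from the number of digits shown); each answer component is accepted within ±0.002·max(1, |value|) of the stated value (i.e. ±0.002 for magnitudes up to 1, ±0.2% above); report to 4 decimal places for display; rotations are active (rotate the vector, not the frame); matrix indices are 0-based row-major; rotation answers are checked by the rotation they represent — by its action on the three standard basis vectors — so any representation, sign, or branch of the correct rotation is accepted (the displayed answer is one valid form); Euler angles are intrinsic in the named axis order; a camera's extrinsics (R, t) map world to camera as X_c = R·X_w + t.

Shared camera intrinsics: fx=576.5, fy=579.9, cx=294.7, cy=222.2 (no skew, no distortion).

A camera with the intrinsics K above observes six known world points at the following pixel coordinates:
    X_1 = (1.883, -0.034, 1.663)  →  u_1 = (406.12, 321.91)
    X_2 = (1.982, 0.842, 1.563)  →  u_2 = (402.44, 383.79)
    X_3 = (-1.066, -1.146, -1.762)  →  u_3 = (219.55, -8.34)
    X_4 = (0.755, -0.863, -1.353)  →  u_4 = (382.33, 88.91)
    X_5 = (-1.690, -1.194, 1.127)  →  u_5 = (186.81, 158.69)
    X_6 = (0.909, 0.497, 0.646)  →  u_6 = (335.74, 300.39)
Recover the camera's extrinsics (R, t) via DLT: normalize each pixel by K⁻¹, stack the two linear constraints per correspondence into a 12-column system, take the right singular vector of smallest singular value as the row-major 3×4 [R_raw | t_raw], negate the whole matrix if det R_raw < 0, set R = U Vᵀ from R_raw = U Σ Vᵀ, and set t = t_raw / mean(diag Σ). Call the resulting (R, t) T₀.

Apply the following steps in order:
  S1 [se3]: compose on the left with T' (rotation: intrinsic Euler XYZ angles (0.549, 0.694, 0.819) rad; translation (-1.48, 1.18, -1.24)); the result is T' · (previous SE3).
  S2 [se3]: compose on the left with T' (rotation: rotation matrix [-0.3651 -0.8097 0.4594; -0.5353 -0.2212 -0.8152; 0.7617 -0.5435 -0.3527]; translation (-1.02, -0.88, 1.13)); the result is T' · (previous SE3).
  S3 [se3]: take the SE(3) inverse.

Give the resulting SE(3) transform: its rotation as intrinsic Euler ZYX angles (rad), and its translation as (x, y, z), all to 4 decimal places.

source (pnp_recover): camera pose = R=[0.9529 -0.2943 -0.0733; 0.2844 0.7830 0.5531; -0.1054 -0.5479 0.8299], t=(-0.2000, -0.1100, 6.4707)
after S1 (compose_se3): R=[0.2732 -0.9446 0.1817; 0.9496 0.2346 -0.2079; 0.1537 0.2294 0.9611], t=(2.6155, -1.6231, 2.9182)
after S2 (compose_se3): R=[-0.7980 0.2603 0.5435; -0.4816 0.2668 -0.8348; -0.3623 -0.9279 -0.0876], t=(0.6801, -4.3000, 2.9752)
after S3 (invert_se3): R=[-0.7980 -0.4816 -0.3623; 0.2603 0.2668 -0.9279; 0.5435 -0.8348 -0.0876], t=(-0.4502, 3.7311, -3.6988)

rotation (euler_zyx) = (2.8263, -0.5746, -1.6753), translation = (-0.4502, 3.7311, -3.6988)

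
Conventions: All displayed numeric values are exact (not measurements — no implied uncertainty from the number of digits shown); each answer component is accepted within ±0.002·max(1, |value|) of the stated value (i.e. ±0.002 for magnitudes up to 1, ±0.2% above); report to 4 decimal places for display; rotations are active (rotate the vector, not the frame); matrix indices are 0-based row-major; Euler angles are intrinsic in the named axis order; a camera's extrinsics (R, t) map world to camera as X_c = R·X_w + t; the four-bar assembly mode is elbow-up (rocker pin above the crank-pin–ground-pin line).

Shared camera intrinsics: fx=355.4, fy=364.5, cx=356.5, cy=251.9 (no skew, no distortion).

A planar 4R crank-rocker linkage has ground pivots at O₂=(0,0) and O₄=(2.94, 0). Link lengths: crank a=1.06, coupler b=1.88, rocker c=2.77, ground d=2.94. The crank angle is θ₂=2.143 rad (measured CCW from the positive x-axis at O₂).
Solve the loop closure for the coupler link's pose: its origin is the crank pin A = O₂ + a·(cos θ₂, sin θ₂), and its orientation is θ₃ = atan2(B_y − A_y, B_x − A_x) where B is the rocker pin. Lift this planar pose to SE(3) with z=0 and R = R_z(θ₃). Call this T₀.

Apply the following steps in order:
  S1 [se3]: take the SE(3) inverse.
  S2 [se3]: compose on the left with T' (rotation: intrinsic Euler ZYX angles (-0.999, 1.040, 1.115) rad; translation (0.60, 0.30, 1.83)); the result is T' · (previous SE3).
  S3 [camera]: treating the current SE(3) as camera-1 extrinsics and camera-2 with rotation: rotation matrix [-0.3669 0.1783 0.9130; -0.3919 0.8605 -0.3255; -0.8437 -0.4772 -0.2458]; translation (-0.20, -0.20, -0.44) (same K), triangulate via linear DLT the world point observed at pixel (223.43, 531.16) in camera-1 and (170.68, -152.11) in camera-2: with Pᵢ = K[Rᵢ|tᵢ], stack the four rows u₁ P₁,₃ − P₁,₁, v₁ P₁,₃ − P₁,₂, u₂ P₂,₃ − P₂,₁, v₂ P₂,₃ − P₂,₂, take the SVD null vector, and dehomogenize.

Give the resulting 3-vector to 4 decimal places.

source (fourbar_fk): coupler pose = R=[0.8248 -0.5654 0.0000; 0.5654 0.8248 0.0000; 0.0000 0.0000 1.0000], t=(-0.5740, 0.8912, 0.0000)
after S1 (invert_se3): R=[0.8248 0.5654 0.0000; -0.5654 0.8248 0.0000; 0.0000 0.0000 1.0000], t=(-0.0304, -1.0596, 0.0000)
after S2 (compose_se3): R=[-0.2202 0.8058 -0.5497; -0.1176 -0.5813 -0.8051; -0.9683 -0.1127 0.2228], t=(-0.2445, 0.7505, 1.3746)
after S3 (triangulate): (-0.6655, -1.0009, -0.2281)

result = (-0.6655, -1.0009, -0.2281)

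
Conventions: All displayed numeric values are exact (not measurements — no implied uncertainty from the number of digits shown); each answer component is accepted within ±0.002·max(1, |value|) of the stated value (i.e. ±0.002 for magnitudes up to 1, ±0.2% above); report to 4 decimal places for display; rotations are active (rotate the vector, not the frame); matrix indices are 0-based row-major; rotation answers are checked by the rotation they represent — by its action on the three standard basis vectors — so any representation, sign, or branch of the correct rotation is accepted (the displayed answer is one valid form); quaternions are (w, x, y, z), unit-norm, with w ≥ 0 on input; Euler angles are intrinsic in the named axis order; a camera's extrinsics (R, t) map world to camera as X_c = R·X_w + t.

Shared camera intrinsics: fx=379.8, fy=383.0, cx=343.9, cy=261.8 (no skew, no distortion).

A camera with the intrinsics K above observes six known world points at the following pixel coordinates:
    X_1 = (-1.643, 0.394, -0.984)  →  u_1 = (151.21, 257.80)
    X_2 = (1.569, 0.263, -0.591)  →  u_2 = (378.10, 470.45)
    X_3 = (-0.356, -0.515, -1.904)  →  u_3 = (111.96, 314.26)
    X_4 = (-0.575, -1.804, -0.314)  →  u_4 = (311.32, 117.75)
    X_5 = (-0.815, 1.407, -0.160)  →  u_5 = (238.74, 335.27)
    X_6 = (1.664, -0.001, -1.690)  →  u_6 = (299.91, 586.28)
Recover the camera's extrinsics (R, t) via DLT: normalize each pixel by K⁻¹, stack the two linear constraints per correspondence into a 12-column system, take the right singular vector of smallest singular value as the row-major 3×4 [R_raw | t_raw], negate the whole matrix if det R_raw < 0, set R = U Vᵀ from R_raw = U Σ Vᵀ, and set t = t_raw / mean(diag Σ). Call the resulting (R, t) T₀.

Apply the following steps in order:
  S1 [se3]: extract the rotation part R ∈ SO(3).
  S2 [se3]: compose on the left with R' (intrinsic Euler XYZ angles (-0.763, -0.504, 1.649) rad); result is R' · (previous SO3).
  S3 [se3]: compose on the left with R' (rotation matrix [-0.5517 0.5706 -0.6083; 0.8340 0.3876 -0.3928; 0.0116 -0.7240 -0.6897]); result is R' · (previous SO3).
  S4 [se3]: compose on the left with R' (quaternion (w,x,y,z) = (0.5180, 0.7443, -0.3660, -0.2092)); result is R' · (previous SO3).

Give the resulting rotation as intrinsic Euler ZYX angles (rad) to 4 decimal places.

rotation (euler_zyx) = (-1.5044, 0.1751, -0.9880)

source (pnp_recover): camera pose = R=[0.6758 -0.3444 0.6517; 0.6317 0.7262 -0.2712; -0.3798 0.5949 0.7084], t=(-0.2900, 0.4401, 4.1300)
after S1 (rot_of_se3): [0.6758 -0.3444 0.6517; 0.6317 0.7262 -0.2712; -0.3798 0.5949 0.7084]
after S2 (compose_so3): [-0.4142 -0.8977 -0.1499; -0.0064 -0.1618 0.9868; -0.9101 0.4097 0.0613]
after S3 (compose_so3): [0.7785 0.1537 0.6085; 0.0096 -0.9723 0.2334; 0.6275 -0.1758 -0.7585]
after S4 (compose_so3): [0.0653 0.5395 0.8394; -0.9825 0.1817 -0.0403; -0.1742 -0.8221 0.5420]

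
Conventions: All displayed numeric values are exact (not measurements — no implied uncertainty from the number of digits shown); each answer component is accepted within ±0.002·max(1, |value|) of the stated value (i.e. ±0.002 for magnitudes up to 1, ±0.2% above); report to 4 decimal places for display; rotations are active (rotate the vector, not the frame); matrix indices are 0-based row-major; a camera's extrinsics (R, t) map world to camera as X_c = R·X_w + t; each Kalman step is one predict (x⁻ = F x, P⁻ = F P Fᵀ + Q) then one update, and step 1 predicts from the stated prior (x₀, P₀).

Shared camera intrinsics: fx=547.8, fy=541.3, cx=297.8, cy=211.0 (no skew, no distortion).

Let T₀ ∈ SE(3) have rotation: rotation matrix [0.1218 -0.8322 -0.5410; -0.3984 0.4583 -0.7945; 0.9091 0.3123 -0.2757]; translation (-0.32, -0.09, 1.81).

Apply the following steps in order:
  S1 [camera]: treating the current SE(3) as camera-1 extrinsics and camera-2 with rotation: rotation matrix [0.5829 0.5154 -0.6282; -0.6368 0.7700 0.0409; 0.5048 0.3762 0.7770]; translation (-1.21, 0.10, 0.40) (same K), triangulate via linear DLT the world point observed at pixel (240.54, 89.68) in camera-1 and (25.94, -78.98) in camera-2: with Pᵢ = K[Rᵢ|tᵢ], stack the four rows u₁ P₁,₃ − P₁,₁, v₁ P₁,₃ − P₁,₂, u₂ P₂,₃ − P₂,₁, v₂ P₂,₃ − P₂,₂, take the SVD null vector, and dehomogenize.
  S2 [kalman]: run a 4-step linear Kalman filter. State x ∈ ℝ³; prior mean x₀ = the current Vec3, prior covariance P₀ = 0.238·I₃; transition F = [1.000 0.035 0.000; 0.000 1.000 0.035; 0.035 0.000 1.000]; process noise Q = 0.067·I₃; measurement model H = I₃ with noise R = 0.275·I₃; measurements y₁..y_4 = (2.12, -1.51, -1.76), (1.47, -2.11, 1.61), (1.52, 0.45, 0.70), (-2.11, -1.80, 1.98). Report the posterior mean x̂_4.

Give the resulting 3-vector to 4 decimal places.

after S1 (triangulate): (1.1989, 0.0646, 0.1360)
after S2 (kf_track): (0.0933, -1.0885, 1.0604)

result = (0.0933, -1.0885, 1.0604)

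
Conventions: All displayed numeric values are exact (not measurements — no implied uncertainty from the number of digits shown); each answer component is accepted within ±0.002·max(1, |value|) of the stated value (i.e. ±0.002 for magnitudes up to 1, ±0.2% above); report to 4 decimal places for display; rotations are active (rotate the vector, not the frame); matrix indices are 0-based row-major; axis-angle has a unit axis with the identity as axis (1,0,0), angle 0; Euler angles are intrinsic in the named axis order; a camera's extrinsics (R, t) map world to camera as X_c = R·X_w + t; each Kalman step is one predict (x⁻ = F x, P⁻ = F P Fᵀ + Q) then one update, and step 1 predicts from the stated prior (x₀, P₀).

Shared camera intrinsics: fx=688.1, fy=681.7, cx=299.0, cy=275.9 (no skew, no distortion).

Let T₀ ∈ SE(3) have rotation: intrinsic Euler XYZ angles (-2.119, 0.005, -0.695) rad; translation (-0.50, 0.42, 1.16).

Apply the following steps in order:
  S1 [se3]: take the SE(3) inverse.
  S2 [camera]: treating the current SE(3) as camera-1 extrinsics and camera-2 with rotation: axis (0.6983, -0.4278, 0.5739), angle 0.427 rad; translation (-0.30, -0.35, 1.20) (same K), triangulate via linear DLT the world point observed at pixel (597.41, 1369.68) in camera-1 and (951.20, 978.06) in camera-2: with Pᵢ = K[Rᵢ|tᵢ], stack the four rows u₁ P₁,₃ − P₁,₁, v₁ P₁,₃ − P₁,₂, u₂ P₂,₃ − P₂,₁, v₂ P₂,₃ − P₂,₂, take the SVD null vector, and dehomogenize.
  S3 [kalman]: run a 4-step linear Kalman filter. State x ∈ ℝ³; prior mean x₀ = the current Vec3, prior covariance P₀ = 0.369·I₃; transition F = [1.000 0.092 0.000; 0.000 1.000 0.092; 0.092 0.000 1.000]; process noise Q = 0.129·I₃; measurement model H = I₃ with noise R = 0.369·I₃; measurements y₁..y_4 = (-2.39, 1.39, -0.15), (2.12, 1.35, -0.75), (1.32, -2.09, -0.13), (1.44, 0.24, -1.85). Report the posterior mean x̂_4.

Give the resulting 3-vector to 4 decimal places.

result = (1.1631, -0.0877, -0.9653)

after S1 (invert_se3): R=[0.7680 0.3305 0.5485; 0.6404 -0.4030 -0.6538; 0.0050 0.8535 -0.5211], t=(-0.3911, 1.2479, 0.2486)
after S2 (triangulate): (1.4851, 0.9290, -0.7768)
after S3 (kf_track): (1.1631, -0.0877, -0.9653)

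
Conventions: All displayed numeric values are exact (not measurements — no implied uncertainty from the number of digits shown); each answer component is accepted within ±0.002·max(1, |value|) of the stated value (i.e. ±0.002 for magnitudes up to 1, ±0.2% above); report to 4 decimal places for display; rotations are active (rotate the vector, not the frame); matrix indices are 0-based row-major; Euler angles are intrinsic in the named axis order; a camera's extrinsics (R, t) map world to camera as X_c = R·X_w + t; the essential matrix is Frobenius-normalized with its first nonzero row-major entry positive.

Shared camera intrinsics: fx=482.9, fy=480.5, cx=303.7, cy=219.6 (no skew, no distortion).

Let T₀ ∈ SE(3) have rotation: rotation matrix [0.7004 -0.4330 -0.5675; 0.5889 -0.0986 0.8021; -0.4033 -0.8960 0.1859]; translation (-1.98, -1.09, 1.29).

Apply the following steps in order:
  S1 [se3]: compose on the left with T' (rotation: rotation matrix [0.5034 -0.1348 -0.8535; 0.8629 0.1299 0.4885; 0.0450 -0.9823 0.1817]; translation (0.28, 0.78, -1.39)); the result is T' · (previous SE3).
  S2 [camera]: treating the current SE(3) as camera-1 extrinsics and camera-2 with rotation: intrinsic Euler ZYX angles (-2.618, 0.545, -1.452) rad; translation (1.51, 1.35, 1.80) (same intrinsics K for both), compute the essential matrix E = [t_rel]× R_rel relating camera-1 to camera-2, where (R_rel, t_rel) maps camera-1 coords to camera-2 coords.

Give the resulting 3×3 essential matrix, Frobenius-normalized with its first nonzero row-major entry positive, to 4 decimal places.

matrix = [0.6283 -0.2923 -0.0163; -0.0337 0.2426 0.0297; -0.3218 -0.5897 -0.0855]

after S1 (compose_se3): R=[0.6174 0.5600 -0.5525; 0.4838 -0.8241 -0.2946; -0.6203 -0.0854 -0.7797], t=(-1.6708, -0.4400, -0.1740)
after S2 (essential): [0.6283 -0.2923 -0.0163; -0.0337 0.2426 0.0297; -0.3218 -0.5897 -0.0855]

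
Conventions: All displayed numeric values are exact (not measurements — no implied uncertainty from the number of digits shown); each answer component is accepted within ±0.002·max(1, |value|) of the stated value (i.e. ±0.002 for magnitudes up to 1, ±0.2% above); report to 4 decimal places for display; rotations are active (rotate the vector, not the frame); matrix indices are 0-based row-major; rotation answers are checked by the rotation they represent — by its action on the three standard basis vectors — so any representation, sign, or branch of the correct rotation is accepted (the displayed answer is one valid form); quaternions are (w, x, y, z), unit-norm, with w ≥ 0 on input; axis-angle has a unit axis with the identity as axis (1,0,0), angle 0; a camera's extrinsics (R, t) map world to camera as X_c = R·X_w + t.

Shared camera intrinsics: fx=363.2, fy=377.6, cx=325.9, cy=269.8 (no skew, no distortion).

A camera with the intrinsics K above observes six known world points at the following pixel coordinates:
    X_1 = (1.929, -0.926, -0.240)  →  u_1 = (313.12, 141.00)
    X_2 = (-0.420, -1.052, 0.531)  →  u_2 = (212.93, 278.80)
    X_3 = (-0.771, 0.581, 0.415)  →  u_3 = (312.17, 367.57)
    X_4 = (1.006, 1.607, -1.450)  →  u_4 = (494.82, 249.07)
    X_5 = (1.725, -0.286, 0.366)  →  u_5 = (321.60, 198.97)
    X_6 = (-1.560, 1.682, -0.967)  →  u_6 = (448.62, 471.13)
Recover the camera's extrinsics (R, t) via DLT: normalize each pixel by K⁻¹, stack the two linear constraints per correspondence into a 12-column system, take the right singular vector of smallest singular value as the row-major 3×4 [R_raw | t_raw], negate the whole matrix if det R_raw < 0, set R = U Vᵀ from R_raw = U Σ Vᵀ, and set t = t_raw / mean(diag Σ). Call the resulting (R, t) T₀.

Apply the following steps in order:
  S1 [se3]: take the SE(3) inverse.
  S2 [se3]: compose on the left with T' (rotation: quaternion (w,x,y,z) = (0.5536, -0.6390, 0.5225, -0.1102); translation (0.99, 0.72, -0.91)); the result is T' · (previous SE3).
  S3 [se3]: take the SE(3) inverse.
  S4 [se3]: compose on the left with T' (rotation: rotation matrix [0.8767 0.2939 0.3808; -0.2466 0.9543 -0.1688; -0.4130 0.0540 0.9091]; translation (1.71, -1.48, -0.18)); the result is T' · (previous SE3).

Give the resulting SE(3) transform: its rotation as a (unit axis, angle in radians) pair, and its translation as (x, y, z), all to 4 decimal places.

rotation (axis_angle) = ((0.1272, -0.9881, -0.0868), 2.0616), translation = (3.1090, -2.4914, 2.7483)

source (pnp_recover): camera pose = R=[0.3071 0.7898 -0.5309; -0.7371 0.5503 0.3922; 0.6019 0.2709 0.7512], t=(-0.1800, 0.1700, 4.7099)
after S1 (invert_se3): R=[0.3071 -0.7371 0.6019; 0.7898 0.5503 0.2709; -0.5309 0.3922 0.7512], t=(-2.6544, -1.2272, -3.7003)
after S2 (compose_se3): R=[-0.6810 -0.3349 0.6512; -0.4315 0.9020 0.0127; -0.5916 -0.2724 -0.7588], t=(-2.1427, 0.4294, 2.6037)
after S3 (invert_se3): R=[-0.6810 -0.4315 -0.5916; -0.3349 0.9020 -0.2724; 0.6512 0.0127 -0.7588], t=(0.2665, -0.3957, 3.3656)
after S4 (compose_se3): R=[-0.4475 -0.1084 -0.8877; -0.2616 0.9651 0.0140; 0.8552 0.2385 -0.4602], t=(3.1090, -2.4914, 2.7483)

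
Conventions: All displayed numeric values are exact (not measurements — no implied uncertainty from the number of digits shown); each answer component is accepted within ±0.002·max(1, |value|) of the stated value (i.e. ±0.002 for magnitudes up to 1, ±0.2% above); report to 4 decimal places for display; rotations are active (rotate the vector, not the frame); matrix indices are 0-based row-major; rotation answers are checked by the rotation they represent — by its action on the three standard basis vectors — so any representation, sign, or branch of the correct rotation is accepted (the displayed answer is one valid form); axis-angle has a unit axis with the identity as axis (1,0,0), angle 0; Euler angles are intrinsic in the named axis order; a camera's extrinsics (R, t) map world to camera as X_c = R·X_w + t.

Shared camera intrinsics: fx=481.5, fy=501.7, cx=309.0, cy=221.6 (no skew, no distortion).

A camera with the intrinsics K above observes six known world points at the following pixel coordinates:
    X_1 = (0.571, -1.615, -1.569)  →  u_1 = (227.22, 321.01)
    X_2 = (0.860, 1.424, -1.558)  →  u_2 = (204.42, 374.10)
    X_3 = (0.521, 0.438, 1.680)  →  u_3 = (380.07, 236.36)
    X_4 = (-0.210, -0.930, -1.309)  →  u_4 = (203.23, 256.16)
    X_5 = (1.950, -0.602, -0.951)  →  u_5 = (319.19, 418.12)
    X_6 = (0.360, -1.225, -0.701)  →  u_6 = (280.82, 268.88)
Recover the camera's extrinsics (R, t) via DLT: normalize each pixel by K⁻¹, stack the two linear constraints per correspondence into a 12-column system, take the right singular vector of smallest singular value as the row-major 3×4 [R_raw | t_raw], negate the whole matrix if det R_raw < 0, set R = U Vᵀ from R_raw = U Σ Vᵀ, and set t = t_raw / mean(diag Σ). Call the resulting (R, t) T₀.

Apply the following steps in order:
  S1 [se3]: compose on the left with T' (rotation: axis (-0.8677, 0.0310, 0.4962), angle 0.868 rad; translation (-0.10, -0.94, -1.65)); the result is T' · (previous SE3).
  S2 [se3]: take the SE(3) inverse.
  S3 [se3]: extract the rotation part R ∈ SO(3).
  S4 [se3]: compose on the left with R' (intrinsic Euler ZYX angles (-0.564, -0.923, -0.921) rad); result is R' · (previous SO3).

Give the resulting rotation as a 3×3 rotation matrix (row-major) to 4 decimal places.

source (pnp_recover): camera pose = R=[0.5164 -0.3126 0.7973; 0.8438 0.3448 -0.4113; -0.1463 0.8851 0.4418], t=(-0.3199, 0.3300, 6.7504)
after S1 (compose_se3): R=[0.1625 -0.5329 0.8304; 0.6386 0.6984 0.3232; -0.7522 0.4777 0.4538], t=(-1.3882, 3.6613, 3.1404)
after S2 (invert_se3): R=[0.1625 0.6386 -0.7522; -0.5329 0.6984 0.4777; 0.8304 0.3232 0.4538], t=(0.2499, -4.7972, -1.4557)
after S3 (rot_of_se3): [0.1625 0.6386 -0.7522; -0.5329 0.6984 0.4777; 0.8304 0.3232 0.4538]
after S4 (compose_so3): [-0.3605 0.9321 0.0354; 0.6289 0.2149 0.7472; 0.6888 0.2916 -0.6637]

rotation (matrix) = ((-0.3605, 0.9321, 0.0354), (0.6289, 0.2149, 0.7472), (0.6888, 0.2916, -0.6637))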